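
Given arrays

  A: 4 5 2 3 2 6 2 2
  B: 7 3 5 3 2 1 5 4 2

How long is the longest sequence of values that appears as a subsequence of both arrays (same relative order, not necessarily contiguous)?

Let dp[i][j] be the LCS length of the first i values of A and the first j values of B. dp[i][j] = dp[i-1][j-1]+1 when the i-th and j-th values match, else max(dp[i-1][j], dp[i][j-1]).
    ·  7  3  5  3  2  1  5  4  2
 ·  0  0  0  0  0  0  0  0  0  0
 4  0  0  0  0  0  0  0  0  1  1
 5  0  0  0  1  1  1  1  1  1  1
 2  0  0  0  1  1  2  2  2  2  2
 3  0  0  1  1  2  2  2  2  2  2
 2  0  0  1  1  2  3  3  3  3  3
 6  0  0  1  1  2  3  3  3  3  3
 2  0  0  1  1  2  3  3  3  3  4
 2  0  0  1  1  2  3  3  3  3  4
dp[8][9] = 4. One LCS (by backtracking along matches): 5, 3, 2, 2.

4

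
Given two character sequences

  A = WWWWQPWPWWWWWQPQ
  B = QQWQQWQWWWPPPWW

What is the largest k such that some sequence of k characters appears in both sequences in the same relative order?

8

Pick W (A #1, B #6) → W (A #2, B #8) → W (A #3, B #9) → W (A #4, B #10) → P (A #6, B #12) → P (A #8, B #13) → W (A #12, B #14) → W (A #13, B #15); all 8 characters appear in both, in order, and the DP table's final entry dp[16][15] is also 8, so no common subsequence is longer.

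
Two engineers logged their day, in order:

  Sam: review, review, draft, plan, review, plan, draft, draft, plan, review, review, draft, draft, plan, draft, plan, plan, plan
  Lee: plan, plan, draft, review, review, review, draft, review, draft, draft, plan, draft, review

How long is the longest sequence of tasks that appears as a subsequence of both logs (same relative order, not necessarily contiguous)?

9

Pick review [1,4], review [2,5], review [5,6], draft [8,7], review [11,8], draft [12,9], draft [13,10], plan [14,11], draft [15,12]; all 9 tasks appear in both, in order, and the DP table's final entry dp[18][13] is also 9, so no common subsequence is longer.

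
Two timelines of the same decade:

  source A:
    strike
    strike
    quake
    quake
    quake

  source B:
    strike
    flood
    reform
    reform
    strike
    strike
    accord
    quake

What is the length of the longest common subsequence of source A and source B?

One common subsequence of length 3: strike at source A[1]=source B[5]; then strike at source A[2]=source B[6]; then quake at source A[5]=source B[8], and the DP table's final entry dp[5][8] is also 3, so no common subsequence is longer.

3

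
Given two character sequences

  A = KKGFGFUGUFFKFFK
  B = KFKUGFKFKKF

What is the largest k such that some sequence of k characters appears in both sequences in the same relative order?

One common subsequence of length 8: K [1,1], then K [2,3], then U [7,4], then G [8,5], then F [10,6], then F [11,8], then K [12,10], then F [14,11]. The LCS DP gives dp[15][11] = 8, so this is optimal.

8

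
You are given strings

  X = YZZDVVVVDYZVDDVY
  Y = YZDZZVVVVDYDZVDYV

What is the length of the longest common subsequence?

13

Match Y (X #1, Y #1), then Z (X #2, Y #4), then Z (X #3, Y #5), then V (X #5, Y #6), then V (X #6, Y #7), then V (X #7, Y #8), then V (X #8, Y #9), then D (X #9, Y #10), then Y (X #10, Y #11), then Z (X #11, Y #13), then V (X #12, Y #14), then D (X #13, Y #15), then V (X #15, Y #17) — 13 characters in the same relative order in both. dp[16][17] = 13 confirms this is the maximum.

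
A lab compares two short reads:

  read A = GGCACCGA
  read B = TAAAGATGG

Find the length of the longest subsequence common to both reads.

3

One common subsequence of length 3: G at read A[1]=read B[5], G at read A[2]=read B[8], G at read A[7]=read B[9], and the DP table's final entry dp[8][9] is also 3, so no common subsequence is longer.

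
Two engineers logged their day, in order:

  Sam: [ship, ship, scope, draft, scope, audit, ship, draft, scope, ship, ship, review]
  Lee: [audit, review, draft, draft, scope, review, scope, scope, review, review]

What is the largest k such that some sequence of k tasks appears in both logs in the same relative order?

Pick scope (Sam #3, Lee #5), then scope (Sam #5, Lee #7), then scope (Sam #9, Lee #8), then review (Sam #12, Lee #10); all 4 tasks appear in both, in order. The LCS DP gives dp[12][10] = 4, so this is optimal.

4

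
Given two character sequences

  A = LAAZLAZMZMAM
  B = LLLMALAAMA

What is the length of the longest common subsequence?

6

Pick L [1,3], A [2,5], A [3,7], A [6,8], M [10,9], A [11,10]; all 6 characters appear in both, in order. Since dp[12][10] = 6, nothing longer is possible.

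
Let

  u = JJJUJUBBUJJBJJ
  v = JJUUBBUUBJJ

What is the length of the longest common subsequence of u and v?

10

Match J at u[2]=v[1], then J at u[3]=v[2], then U at u[4]=v[3], then U at u[6]=v[4], then B at u[7]=v[5], then B at u[8]=v[6], then U at u[9]=v[8], then B at u[12]=v[9], then J at u[13]=v[10], then J at u[14]=v[11] — 10 characters in the same relative order in both, and the DP table's final entry dp[14][11] is also 10, so no common subsequence is longer.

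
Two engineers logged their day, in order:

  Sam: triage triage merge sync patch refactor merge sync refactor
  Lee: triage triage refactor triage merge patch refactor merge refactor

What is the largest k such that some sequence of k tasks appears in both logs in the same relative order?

Pick triage [1,2], triage [2,4], merge [3,5], patch [5,6], refactor [6,7], merge [7,8], refactor [9,9]; all 7 tasks appear in both, in order. Since dp[9][9] = 7, nothing longer is possible.

7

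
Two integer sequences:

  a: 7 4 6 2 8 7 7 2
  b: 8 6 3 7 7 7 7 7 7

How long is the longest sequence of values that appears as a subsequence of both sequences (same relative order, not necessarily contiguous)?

Pick 7 (a #1, b #7); then 7 (a #6, b #8); then 7 (a #7, b #9); all 3 values appear in both, in order. dp[8][9] = 3 confirms this is the maximum.

3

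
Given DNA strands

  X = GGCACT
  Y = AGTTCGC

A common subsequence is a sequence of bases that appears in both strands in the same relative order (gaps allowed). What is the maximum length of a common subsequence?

One common subsequence of length 3: G at X[1]=Y[2]; then G at X[2]=Y[6]; then C at X[5]=Y[7]. The LCS DP gives dp[6][7] = 3, so this is optimal.

3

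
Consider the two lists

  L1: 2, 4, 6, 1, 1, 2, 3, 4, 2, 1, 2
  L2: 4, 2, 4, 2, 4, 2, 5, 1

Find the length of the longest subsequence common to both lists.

6

Let dp[i][j] be the LCS length of the first i values of L1 and the first j values of L2. dp[i][j] = dp[i-1][j-1]+1 when the i-th and j-th values match, else max(dp[i-1][j], dp[i][j-1]).
    ·  4  2  4  2  4  2  5  1
 ·  0  0  0  0  0  0  0  0  0
 2  0  0  1  1  1  1  1  1  1
 4  0  1  1  2  2  2  2  2  2
 6  0  1  1  2  2  2  2  2  2
 1  0  1  1  2  2  2  2  2  3
 1  0  1  1  2  2  2  2  2  3
 2  0  1  2  2  3  3  3  3  3
 3  0  1  2  2  3  3  3  3  3
 4  0  1  2  3  3  4  4  4  4
 2  0  1  2  3  4  4  5  5  5
 1  0  1  2  3  4  4  5  5  6
 2  0  1  2  3  4  4  5  5  6
dp[11][8] = 6. One LCS (by backtracking along matches): 2, 4, 2, 4, 2, 1.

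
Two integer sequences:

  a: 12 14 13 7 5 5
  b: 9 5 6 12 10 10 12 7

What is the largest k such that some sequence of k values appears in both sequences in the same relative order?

Let dp[i][j] be the LCS length of the first i values of a and the first j values of b. dp[i][j] = dp[i-1][j-1]+1 when the i-th and j-th values match, else max(dp[i-1][j], dp[i][j-1]).
    ·  9  5  6 12 10 10 12  7
 ·  0  0  0  0  0  0  0  0  0
12  0  0  0  0  1  1  1  1  1
14  0  0  0  0  1  1  1  1  1
13  0  0  0  0  1  1  1  1  1
 7  0  0  0  0  1  1  1  1  2
 5  0  0  1  1  1  1  1  1  2
 5  0  0  1  1  1  1  1  1  2
dp[6][8] = 2. One LCS (by backtracking along matches): 12, 7.

2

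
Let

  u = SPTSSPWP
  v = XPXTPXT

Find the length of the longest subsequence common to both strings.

Let dp[i][j] be the LCS length of the first i characters of u and the first j characters of v. dp[i][j] = dp[i-1][j-1]+1 when the i-th and j-th characters match, else max(dp[i-1][j], dp[i][j-1]).
    ·  X  P  X  T  P  X  T
 ·  0  0  0  0  0  0  0  0
 S  0  0  0  0  0  0  0  0
 P  0  0  1  1  1  1  1  1
 T  0  0  1  1  2  2  2  2
 S  0  0  1  1  2  2  2  2
 S  0  0  1  1  2  2  2  2
 P  0  0  1  1  2  3  3  3
 W  0  0  1  1  2  3  3  3
 P  0  0  1  1  2  3  3  3
dp[8][7] = 3. One LCS (by backtracking along matches): PTP.

3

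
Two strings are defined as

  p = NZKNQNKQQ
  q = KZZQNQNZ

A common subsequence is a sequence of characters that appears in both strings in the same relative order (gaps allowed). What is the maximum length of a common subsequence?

Let dp[i][j] be the LCS length of the first i characters of p and the first j characters of q. dp[i][j] = dp[i-1][j-1]+1 when the i-th and j-th characters match, else max(dp[i-1][j], dp[i][j-1]).
    ·  K  Z  Z  Q  N  Q  N  Z
 ·  0  0  0  0  0  0  0  0  0
 N  0  0  0  0  0  1  1  1  1
 Z  0  0  1  1  1  1  1  1  2
 K  0  1  1  1  1  1  1  1  2
 N  0  1  1  1  1  2  2  2  2
 Q  0  1  1  1  2  2  3  3  3
 N  0  1  1  1  2  3  3  4  4
 K  0  1  1  1  2  3  3  4  4
 Q  0  1  1  1  2  3  4  4  4
 Q  0  1  1  1  2  3  4  4  4
dp[9][8] = 4. One LCS (by backtracking along matches): ZNQN.

4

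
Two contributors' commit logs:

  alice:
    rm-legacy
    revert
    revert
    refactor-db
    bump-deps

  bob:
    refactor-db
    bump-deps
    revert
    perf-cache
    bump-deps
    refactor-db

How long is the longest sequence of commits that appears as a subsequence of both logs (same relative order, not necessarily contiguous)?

2

Match revert [2,3]; then refactor-db [4,6] — 2 commits in the same relative order in both. dp[5][6] = 2 confirms this is the maximum.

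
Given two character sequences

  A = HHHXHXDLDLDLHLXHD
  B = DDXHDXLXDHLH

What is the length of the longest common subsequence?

8

Match X [4,3] → H [5,4] → X [6,6] → L [8,7] → D [11,9] → H [13,10] → L [14,11] → H [16,12] — 8 characters in the same relative order in both, and the DP table's final entry dp[17][12] is also 8, so no common subsequence is longer.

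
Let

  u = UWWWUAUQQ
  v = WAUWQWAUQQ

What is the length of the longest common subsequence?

Let dp[i][j] be the LCS length of the first i characters of u and the first j characters of v. dp[i][j] = dp[i-1][j-1]+1 when the i-th and j-th characters match, else max(dp[i-1][j], dp[i][j-1]).
    ·  W  A  U  W  Q  W  A  U  Q  Q
 ·  0  0  0  0  0  0  0  0  0  0  0
 U  0  0  0  1  1  1  1  1  1  1  1
 W  0  1  1  1  2  2  2  2  2  2  2
 W  0  1  1  1  2  2  3  3  3  3  3
 W  0  1  1  1  2  2  3  3  3  3  3
 U  0  1  1  2  2  2  3  3  4  4  4
 A  0  1  2  2  2  2  3  4  4  4  4
 U  0  1  2  3  3  3  3  4  5  5  5
 Q  0  1  2  3  3  4  4  4  5  6  6
 Q  0  1  2  3  3  4  4  4  5  6  7
dp[9][10] = 7. One LCS (by backtracking along matches): UWWAUQQ.

7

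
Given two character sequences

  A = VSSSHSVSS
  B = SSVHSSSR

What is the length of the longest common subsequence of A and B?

Let dp[i][j] be the LCS length of the first i characters of A and the first j characters of B. dp[i][j] = dp[i-1][j-1]+1 when the i-th and j-th characters match, else max(dp[i-1][j], dp[i][j-1]).
    ·  S  S  V  H  S  S  S  R
 ·  0  0  0  0  0  0  0  0  0
 V  0  0  0  1  1  1  1  1  1
 S  0  1  1  1  1  2  2  2  2
 S  0  1  2  2  2  2  3  3  3
 S  0  1  2  2  2  3  3  4  4
 H  0  1  2  2  3  3  3  4  4
 S  0  1  2  2  3  4  4  4  4
 V  0  1  2  3  3  4  4  4  4
 S  0  1  2  3  3  4  5  5  5
 S  0  1  2  3  3  4  5  6  6
dp[9][8] = 6. One LCS (by backtracking along matches): SSHSSS.

6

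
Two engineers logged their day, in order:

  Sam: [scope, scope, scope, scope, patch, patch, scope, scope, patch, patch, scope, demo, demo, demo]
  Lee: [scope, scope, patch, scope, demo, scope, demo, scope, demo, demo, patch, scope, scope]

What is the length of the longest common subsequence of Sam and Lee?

8

Taking scope at Sam[3]=Lee[1], scope at Sam[4]=Lee[2], patch at Sam[6]=Lee[3], scope at Sam[7]=Lee[4], scope at Sam[8]=Lee[6], scope at Sam[11]=Lee[8], demo at Sam[12]=Lee[9], demo at Sam[13]=Lee[10] gives a common subsequence of length 8, and the DP table's final entry dp[14][13] is also 8, so no common subsequence is longer.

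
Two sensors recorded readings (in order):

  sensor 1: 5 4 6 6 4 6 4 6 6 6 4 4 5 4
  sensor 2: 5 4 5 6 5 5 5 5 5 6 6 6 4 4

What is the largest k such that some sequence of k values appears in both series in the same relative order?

8

One common subsequence of length 8: 5 [1,1] → 4 [2,2] → 6 [3,4] → 6 [8,10] → 6 [9,11] → 6 [10,12] → 4 [12,13] → 4 [14,14]. dp[14][14] = 8 confirms this is the maximum.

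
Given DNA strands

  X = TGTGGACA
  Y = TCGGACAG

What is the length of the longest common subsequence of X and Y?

6

Pick T (X #1, Y #1) → G (X #4, Y #3) → G (X #5, Y #4) → A (X #6, Y #5) → C (X #7, Y #6) → A (X #8, Y #7); all 6 bases appear in both, in order. dp[8][8] = 6 confirms this is the maximum.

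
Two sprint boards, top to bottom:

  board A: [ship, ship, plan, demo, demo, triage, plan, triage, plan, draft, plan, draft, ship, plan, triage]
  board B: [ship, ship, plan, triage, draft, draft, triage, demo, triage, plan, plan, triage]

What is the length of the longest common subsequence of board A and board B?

8

Pick ship (board A #1, board B #1); then ship (board A #2, board B #2); then plan (board A #3, board B #3); then demo (board A #5, board B #8); then triage (board A #8, board B #9); then plan (board A #11, board B #10); then plan (board A #14, board B #11); then triage (board A #15, board B #12); all 8 tasks appear in both, in order. dp[15][12] = 8 confirms this is the maximum.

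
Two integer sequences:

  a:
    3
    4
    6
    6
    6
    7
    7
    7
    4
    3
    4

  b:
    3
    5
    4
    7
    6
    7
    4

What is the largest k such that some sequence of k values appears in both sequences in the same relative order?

5

Let dp[i][j] be the LCS length of the first i values of a and the first j values of b. dp[i][j] = dp[i-1][j-1]+1 when the i-th and j-th values match, else max(dp[i-1][j], dp[i][j-1]).
    ·  3  5  4  7  6  7  4
 ·  0  0  0  0  0  0  0  0
 3  0  1  1  1  1  1  1  1
 4  0  1  1  2  2  2  2  2
 6  0  1  1  2  2  3  3  3
 6  0  1  1  2  2  3  3  3
 6  0  1  1  2  2  3  3  3
 7  0  1  1  2  3  3  4  4
 7  0  1  1  2  3  3  4  4
 7  0  1  1  2  3  3  4  4
 4  0  1  1  2  3  3  4  5
 3  0  1  1  2  3  3  4  5
 4  0  1  1  2  3  3  4  5
dp[11][7] = 5. One LCS (by backtracking along matches): 3, 4, 6, 7, 4.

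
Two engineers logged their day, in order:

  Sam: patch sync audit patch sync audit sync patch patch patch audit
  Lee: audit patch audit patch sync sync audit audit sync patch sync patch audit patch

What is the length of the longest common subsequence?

Pick patch at Sam[1]=Lee[2] → audit at Sam[3]=Lee[3] → patch at Sam[4]=Lee[4] → sync at Sam[5]=Lee[6] → audit at Sam[6]=Lee[8] → sync at Sam[7]=Lee[9] → patch at Sam[8]=Lee[10] → patch at Sam[9]=Lee[12] → patch at Sam[10]=Lee[14]; all 9 tasks appear in both, in order. Since dp[11][14] = 9, nothing longer is possible.

9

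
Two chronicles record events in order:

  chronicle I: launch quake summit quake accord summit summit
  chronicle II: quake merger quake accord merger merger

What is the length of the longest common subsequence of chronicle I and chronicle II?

Match quake [2,1]; then quake [4,3]; then accord [5,4] — 3 events in the same relative order in both. dp[7][6] = 3 confirms this is the maximum.

3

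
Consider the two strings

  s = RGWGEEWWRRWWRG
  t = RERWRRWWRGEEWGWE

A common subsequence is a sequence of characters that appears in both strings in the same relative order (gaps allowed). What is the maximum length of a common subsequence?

9

One common subsequence of length 9: R [1,1]; then E [5,2]; then W [8,4]; then R [9,5]; then R [10,6]; then W [11,7]; then W [12,8]; then R [13,9]; then G [14,14]. dp[14][16] = 9 confirms this is the maximum.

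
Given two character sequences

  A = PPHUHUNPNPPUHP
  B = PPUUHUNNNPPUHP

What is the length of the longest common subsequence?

Match P [1,1], then P [2,2], then U [4,4], then H [5,5], then U [6,6], then N [7,8], then N [9,9], then P [10,10], then P [11,11], then U [12,12], then H [13,13], then P [14,14] — 12 characters in the same relative order in both. dp[14][14] = 12 confirms this is the maximum.

12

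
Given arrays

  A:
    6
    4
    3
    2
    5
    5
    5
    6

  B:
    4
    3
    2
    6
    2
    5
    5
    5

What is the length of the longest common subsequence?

6

One common subsequence of length 6: 4 [2,1]; then 3 [3,2]; then 2 [4,5]; then 5 [5,6]; then 5 [6,7]; then 5 [7,8]. dp[8][8] = 6 confirms this is the maximum.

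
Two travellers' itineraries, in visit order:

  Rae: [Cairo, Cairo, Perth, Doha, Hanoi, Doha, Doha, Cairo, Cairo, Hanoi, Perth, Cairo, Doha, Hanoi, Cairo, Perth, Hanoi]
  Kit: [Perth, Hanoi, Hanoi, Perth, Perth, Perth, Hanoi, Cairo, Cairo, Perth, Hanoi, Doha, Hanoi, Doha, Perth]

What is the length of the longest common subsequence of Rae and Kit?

8

Pick Cairo (Rae #1, Kit #8), Cairo (Rae #2, Kit #9), Perth (Rae #3, Kit #10), Hanoi (Rae #5, Kit #11), Doha (Rae #7, Kit #12), Hanoi (Rae #10, Kit #13), Doha (Rae #13, Kit #14), Perth (Rae #16, Kit #15); all 8 stops appear in both, in order. The LCS DP gives dp[17][15] = 8, so this is optimal.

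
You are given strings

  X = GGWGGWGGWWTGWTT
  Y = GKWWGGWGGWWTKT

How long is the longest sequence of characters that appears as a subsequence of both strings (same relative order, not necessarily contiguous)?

11

Match G (X #1, Y #1); then W (X #3, Y #4); then G (X #4, Y #5); then G (X #5, Y #6); then W (X #6, Y #7); then G (X #7, Y #8); then G (X #8, Y #9); then W (X #9, Y #10); then W (X #10, Y #11); then T (X #11, Y #12); then T (X #15, Y #14) — 11 characters in the same relative order in both. The LCS DP gives dp[15][14] = 11, so this is optimal.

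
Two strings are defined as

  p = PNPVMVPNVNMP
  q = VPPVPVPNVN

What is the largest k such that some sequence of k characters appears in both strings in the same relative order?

Match P (p #1, q #2) → P (p #3, q #3) → V (p #4, q #4) → V (p #6, q #6) → P (p #7, q #7) → N (p #8, q #8) → V (p #9, q #9) → N (p #10, q #10) — 8 characters in the same relative order in both. dp[12][10] = 8 confirms this is the maximum.

8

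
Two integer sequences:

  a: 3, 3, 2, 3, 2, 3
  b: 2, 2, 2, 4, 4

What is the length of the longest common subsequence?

Let dp[i][j] be the LCS length of the first i values of a and the first j values of b. dp[i][j] = dp[i-1][j-1]+1 when the i-th and j-th values match, else max(dp[i-1][j], dp[i][j-1]).
    ·  2  2  2  4  4
 ·  0  0  0  0  0  0
 3  0  0  0  0  0  0
 3  0  0  0  0  0  0
 2  0  1  1  1  1  1
 3  0  1  1  1  1  1
 2  0  1  2  2  2  2
 3  0  1  2  2  2  2
dp[6][5] = 2. One LCS (by backtracking along matches): 2, 2.

2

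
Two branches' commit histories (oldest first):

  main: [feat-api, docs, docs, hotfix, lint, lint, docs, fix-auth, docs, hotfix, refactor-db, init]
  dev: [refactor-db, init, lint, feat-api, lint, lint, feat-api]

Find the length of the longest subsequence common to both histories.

3

Match feat-api [1,4], lint [5,5], lint [6,6] — 3 commits in the same relative order in both. The LCS DP gives dp[12][7] = 3, so this is optimal.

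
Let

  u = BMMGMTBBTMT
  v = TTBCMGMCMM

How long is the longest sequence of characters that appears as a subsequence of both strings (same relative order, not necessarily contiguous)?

5

One common subsequence of length 5: B (u #1, v #3), then M (u #2, v #5), then M (u #3, v #7), then M (u #5, v #9), then M (u #10, v #10). The LCS DP gives dp[11][10] = 5, so this is optimal.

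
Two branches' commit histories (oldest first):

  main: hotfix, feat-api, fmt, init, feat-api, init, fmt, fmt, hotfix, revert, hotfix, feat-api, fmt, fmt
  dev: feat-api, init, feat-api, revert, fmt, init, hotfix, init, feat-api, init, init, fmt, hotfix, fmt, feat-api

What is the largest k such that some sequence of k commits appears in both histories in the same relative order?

Match feat-api [2,3]; then fmt [3,5]; then init [4,8]; then feat-api [5,9]; then init [6,11]; then fmt [7,12]; then fmt [8,14]; then feat-api [12,15] — 8 commits in the same relative order in both. dp[14][15] = 8 confirms this is the maximum.

8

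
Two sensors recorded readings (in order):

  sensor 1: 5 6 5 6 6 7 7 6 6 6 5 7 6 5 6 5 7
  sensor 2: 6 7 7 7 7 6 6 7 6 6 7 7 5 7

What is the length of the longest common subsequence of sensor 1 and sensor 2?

Pick 6 (sensor 1 #2, sensor 2 #1) → 7 (sensor 1 #6, sensor 2 #4) → 7 (sensor 1 #7, sensor 2 #5) → 6 (sensor 1 #9, sensor 2 #6) → 6 (sensor 1 #10, sensor 2 #7) → 7 (sensor 1 #12, sensor 2 #8) → 6 (sensor 1 #13, sensor 2 #9) → 6 (sensor 1 #15, sensor 2 #10) → 5 (sensor 1 #16, sensor 2 #13) → 7 (sensor 1 #17, sensor 2 #14); all 10 values appear in both, in order. dp[17][14] = 10 confirms this is the maximum.

10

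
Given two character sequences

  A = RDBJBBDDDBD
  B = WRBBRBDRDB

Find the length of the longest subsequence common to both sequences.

7

Let dp[i][j] be the LCS length of the first i characters of A and the first j characters of B. dp[i][j] = dp[i-1][j-1]+1 when the i-th and j-th characters match, else max(dp[i-1][j], dp[i][j-1]).
    ·  W  R  B  B  R  B  D  R  D  B
 ·  0  0  0  0  0  0  0  0  0  0  0
 R  0  0  1  1  1  1  1  1  1  1  1
 D  0  0  1  1  1  1  1  2  2  2  2
 B  0  0  1  2  2  2  2  2  2  2  3
 J  0  0  1  2  2  2  2  2  2  2  3
 B  0  0  1  2  3  3  3  3  3  3  3
 B  0  0  1  2  3  3  4  4  4  4  4
 D  0  0  1  2  3  3  4  5  5  5  5
 D  0  0  1  2  3  3  4  5  5  6  6
 D  0  0  1  2  3  3  4  5  5  6  6
 B  0  0  1  2  3  3  4  5  5  6  7
 D  0  0  1  2  3  3  4  5  5  6  7
dp[11][10] = 7. One LCS (by backtracking along matches): RBBBDDB.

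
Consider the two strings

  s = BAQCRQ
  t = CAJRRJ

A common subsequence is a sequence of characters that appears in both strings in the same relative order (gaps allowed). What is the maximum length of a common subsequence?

2

Taking A (s #2, t #2), R (s #5, t #5) gives a common subsequence of length 2. dp[6][6] = 2 confirms this is the maximum.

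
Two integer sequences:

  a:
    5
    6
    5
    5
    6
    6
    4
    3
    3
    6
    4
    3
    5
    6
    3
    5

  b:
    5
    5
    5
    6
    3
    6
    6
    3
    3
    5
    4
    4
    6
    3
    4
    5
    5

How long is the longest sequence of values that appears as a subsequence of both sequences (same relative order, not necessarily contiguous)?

11

Match 5 (a #1, b #1) → 5 (a #3, b #2) → 5 (a #4, b #3) → 6 (a #5, b #6) → 6 (a #6, b #7) → 3 (a #8, b #8) → 3 (a #9, b #9) → 6 (a #10, b #13) → 4 (a #11, b #15) → 5 (a #13, b #16) → 5 (a #16, b #17) — 11 values in the same relative order in both, and the DP table's final entry dp[16][17] is also 11, so no common subsequence is longer.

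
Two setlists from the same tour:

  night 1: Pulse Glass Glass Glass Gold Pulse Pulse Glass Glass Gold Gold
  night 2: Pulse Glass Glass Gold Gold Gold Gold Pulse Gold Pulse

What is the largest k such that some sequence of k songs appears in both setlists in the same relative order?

6

One common subsequence of length 6: Pulse [1,1]; then Glass [2,2]; then Glass [3,3]; then Gold [5,7]; then Pulse [6,8]; then Pulse [7,10]. Since dp[11][10] = 6, nothing longer is possible.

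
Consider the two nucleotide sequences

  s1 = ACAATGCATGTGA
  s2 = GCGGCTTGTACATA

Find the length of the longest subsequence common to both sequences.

One common subsequence of length 7: C (s1 #2, s2 #5); then T (s1 #5, s2 #7); then G (s1 #6, s2 #8); then C (s1 #7, s2 #11); then A (s1 #8, s2 #12); then T (s1 #11, s2 #13); then A (s1 #13, s2 #14), and the DP table's final entry dp[13][14] is also 7, so no common subsequence is longer.

7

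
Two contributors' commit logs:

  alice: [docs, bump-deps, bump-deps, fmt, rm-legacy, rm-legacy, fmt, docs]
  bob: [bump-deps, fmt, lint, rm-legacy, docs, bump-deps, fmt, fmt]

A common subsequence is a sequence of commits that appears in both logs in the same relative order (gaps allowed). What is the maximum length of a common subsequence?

Match docs (alice #1, bob #5) → bump-deps (alice #3, bob #6) → fmt (alice #4, bob #7) → fmt (alice #7, bob #8) — 4 commits in the same relative order in both. The LCS DP gives dp[8][8] = 4, so this is optimal.

4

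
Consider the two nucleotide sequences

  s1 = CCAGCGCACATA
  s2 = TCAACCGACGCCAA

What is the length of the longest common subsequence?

One common subsequence of length 9: C (s1 #1, s2 #5), then C (s1 #2, s2 #6), then A (s1 #3, s2 #8), then C (s1 #5, s2 #9), then G (s1 #6, s2 #10), then C (s1 #7, s2 #11), then C (s1 #9, s2 #12), then A (s1 #10, s2 #13), then A (s1 #12, s2 #14). dp[12][14] = 9 confirms this is the maximum.

9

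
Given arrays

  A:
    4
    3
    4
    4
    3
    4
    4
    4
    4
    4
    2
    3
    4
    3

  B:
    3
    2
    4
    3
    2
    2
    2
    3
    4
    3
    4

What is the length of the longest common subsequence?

7

One common subsequence of length 7: 3 at A[2]=B[1]; then 4 at A[4]=B[3]; then 3 at A[5]=B[4]; then 2 at A[11]=B[7]; then 3 at A[12]=B[8]; then 4 at A[13]=B[9]; then 3 at A[14]=B[10], and the DP table's final entry dp[14][11] is also 7, so no common subsequence is longer.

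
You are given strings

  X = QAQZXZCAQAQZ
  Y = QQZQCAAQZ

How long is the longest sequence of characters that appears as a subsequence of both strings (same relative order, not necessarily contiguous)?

Let dp[i][j] be the LCS length of the first i characters of X and the first j characters of Y. dp[i][j] = dp[i-1][j-1]+1 when the i-th and j-th characters match, else max(dp[i-1][j], dp[i][j-1]).
    ·  Q  Q  Z  Q  C  A  A  Q  Z
 ·  0  0  0  0  0  0  0  0  0  0
 Q  0  1  1  1  1  1  1  1  1  1
 A  0  1  1  1  1  1  2  2  2  2
 Q  0  1  2  2  2  2  2  2  3  3
 Z  0  1  2  3  3  3  3  3  3  4
 X  0  1  2  3  3  3  3  3  3  4
 Z  0  1  2  3  3  3  3  3  3  4
 C  0  1  2  3  3  4  4  4  4  4
 A  0  1  2  3  3  4  5  5  5  5
 Q  0  1  2  3  4  4  5  5  6  6
 A  0  1  2  3  4  4  5  6  6  6
 Q  0  1  2  3  4  4  5  6  7  7
 Z  0  1  2  3  4  4  5  6  7  8
dp[12][9] = 8. One LCS (by backtracking along matches): QQZCAAQZ.

8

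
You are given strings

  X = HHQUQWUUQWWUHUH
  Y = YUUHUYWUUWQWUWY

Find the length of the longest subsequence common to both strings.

One common subsequence of length 8: H [2,4], U [4,5], W [6,7], U [7,8], U [8,9], Q [9,11], W [10,12], W [11,14]. The LCS DP gives dp[15][15] = 8, so this is optimal.

8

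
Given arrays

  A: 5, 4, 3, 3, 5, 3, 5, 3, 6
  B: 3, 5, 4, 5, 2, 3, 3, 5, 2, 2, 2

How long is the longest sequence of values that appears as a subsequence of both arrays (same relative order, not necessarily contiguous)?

5

Match 5 at A[1]=B[2], then 4 at A[2]=B[3], then 3 at A[3]=B[6], then 3 at A[4]=B[7], then 5 at A[5]=B[8] — 5 values in the same relative order in both. The LCS DP gives dp[9][11] = 5, so this is optimal.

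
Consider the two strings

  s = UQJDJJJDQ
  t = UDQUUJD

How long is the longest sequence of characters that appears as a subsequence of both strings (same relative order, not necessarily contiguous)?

4

Let dp[i][j] be the LCS length of the first i characters of s and the first j characters of t. dp[i][j] = dp[i-1][j-1]+1 when the i-th and j-th characters match, else max(dp[i-1][j], dp[i][j-1]).
    ·  U  D  Q  U  U  J  D
 ·  0  0  0  0  0  0  0  0
 U  0  1  1  1  1  1  1  1
 Q  0  1  1  2  2  2  2  2
 J  0  1  1  2  2  2  3  3
 D  0  1  2  2  2  2  3  4
 J  0  1  2  2  2  2  3  4
 J  0  1  2  2  2  2  3  4
 J  0  1  2  2  2  2  3  4
 D  0  1  2  2  2  2  3  4
 Q  0  1  2  3  3  3  3  4
dp[9][7] = 4. One LCS (by backtracking along matches): UQJD.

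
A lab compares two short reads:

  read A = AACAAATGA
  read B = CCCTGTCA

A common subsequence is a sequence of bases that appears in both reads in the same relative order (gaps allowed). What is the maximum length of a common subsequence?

Pick C [3,3], then T [7,4], then G [8,5], then A [9,8]; all 4 bases appear in both, in order. dp[9][8] = 4 confirms this is the maximum.

4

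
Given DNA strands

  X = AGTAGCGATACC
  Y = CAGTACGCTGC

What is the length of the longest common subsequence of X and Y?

8

Let dp[i][j] be the LCS length of the first i bases of X and the first j bases of Y. dp[i][j] = dp[i-1][j-1]+1 when the i-th and j-th bases match, else max(dp[i-1][j], dp[i][j-1]).
    ·  C  A  G  T  A  C  G  C  T  G  C
 ·  0  0  0  0  0  0  0  0  0  0  0  0
 A  0  0  1  1  1  1  1  1  1  1  1  1
 G  0  0  1  2  2  2  2  2  2  2  2  2
 T  0  0  1  2  3  3  3  3  3  3  3  3
 A  0  0  1  2  3  4  4  4  4  4  4  4
 G  0  0  1  2  3  4  4  5  5  5  5  5
 C  0  1  1  2  3  4  5  5  6  6  6  6
 G  0  1  1  2  3  4  5  6  6  6  7  7
 A  0  1  2  2  3  4  5  6  6  6  7  7
 T  0  1  2  2  3  4  5  6  6  7  7  7
 A  0  1  2  2  3  4  5  6  6  7  7  7
 C  0  1  2  2  3  4  5  6  7  7  7  8
 C  0  1  2  2  3  4  5  6  7  7  7  8
dp[12][11] = 8. One LCS (by backtracking along matches): AGTAGCGC.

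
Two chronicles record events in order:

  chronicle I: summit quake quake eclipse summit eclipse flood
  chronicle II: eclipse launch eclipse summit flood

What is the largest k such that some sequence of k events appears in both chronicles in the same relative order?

3

Match eclipse (chronicle I #4, chronicle II #3), then summit (chronicle I #5, chronicle II #4), then flood (chronicle I #7, chronicle II #5) — 3 events in the same relative order in both. The LCS DP gives dp[7][5] = 3, so this is optimal.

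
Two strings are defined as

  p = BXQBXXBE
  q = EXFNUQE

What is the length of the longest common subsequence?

One common subsequence of length 3: X (p #2, q #2), then Q (p #3, q #6), then E (p #8, q #7). dp[8][7] = 3 confirms this is the maximum.

3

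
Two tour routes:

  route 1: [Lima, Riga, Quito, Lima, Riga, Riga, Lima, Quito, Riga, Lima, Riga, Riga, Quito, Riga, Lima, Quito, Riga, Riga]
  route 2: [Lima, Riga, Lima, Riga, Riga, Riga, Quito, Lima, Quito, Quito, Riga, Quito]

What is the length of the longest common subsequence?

10

One common subsequence of length 10: Lima [1,1], Riga [2,2], Lima [4,3], Riga [5,5], Riga [6,6], Lima [7,8], Quito [8,9], Quito [13,10], Riga [14,11], Quito [16,12]. The LCS DP gives dp[18][12] = 10, so this is optimal.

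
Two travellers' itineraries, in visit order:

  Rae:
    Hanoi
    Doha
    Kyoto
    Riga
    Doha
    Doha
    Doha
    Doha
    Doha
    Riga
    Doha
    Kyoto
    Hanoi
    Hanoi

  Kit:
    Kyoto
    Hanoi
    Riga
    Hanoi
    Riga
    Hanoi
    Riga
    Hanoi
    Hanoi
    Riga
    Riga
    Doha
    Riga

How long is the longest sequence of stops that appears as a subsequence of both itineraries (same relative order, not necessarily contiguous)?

One common subsequence of length 5: Hanoi at Rae[1]=Kit[4], then Riga at Rae[4]=Kit[5], then Riga at Rae[10]=Kit[7], then Hanoi at Rae[13]=Kit[8], then Hanoi at Rae[14]=Kit[9], and the DP table's final entry dp[14][13] is also 5, so no common subsequence is longer.

5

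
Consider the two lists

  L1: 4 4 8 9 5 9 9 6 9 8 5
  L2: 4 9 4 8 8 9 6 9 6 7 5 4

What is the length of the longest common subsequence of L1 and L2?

7

Pick 4 [1,1], then 4 [2,3], then 8 [3,5], then 9 [4,6], then 9 [7,8], then 6 [8,9], then 5 [11,11]; all 7 values appear in both, in order. Since dp[11][12] = 7, nothing longer is possible.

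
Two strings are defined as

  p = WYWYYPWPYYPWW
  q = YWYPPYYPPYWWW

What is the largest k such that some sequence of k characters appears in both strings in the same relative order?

Taking Y [2,1], W [3,2], Y [5,3], P [6,4], P [8,5], Y [9,6], Y [10,7], P [11,9], W [12,12], W [13,13] gives a common subsequence of length 10, and the DP table's final entry dp[13][13] is also 10, so no common subsequence is longer.

10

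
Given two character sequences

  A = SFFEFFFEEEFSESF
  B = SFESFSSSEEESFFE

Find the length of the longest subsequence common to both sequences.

9

Pick S (A #1, B #1); then F (A #3, B #2); then E (A #4, B #3); then F (A #5, B #5); then E (A #8, B #9); then E (A #9, B #10); then E (A #10, B #11); then F (A #11, B #14); then E (A #13, B #15); all 9 characters appear in both, in order. dp[15][15] = 9 confirms this is the maximum.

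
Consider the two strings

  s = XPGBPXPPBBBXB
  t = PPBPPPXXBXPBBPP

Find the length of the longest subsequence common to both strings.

One common subsequence of length 8: P [2,2], then B [4,3], then P [5,4], then P [7,5], then P [8,6], then B [9,9], then B [10,12], then B [11,13]. dp[13][15] = 8 confirms this is the maximum.

8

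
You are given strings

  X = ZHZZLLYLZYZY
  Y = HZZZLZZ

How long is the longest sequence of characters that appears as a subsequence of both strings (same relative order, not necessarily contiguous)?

Taking Z (X #1, Y #2), Z (X #3, Y #3), Z (X #4, Y #4), L (X #8, Y #5), Z (X #9, Y #6), Z (X #11, Y #7) gives a common subsequence of length 6, and the DP table's final entry dp[12][7] is also 6, so no common subsequence is longer.

6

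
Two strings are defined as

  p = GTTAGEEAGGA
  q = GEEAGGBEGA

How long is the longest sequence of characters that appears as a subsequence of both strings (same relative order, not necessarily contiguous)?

Let dp[i][j] be the LCS length of the first i characters of p and the first j characters of q. dp[i][j] = dp[i-1][j-1]+1 when the i-th and j-th characters match, else max(dp[i-1][j], dp[i][j-1]).
    ·  G  E  E  A  G  G  B  E  G  A
 ·  0  0  0  0  0  0  0  0  0  0  0
 G  0  1  1  1  1  1  1  1  1  1  1
 T  0  1  1  1  1  1  1  1  1  1  1
 T  0  1  1  1  1  1  1  1  1  1  1
 A  0  1  1  1  2  2  2  2  2  2  2
 G  0  1  1  1  2  3  3  3  3  3  3
 E  0  1  2  2  2  3  3  3  4  4  4
 E  0  1  2  3  3  3  3  3  4  4  4
 A  0  1  2  3  4  4  4  4  4  4  5
 G  0  1  2  3  4  5  5  5  5  5  5
 G  0  1  2  3  4  5  6  6  6  6  6
 A  0  1  2  3  4  5  6  6  6  6  7
dp[11][10] = 7. One LCS (by backtracking along matches): GEEAGGA.

7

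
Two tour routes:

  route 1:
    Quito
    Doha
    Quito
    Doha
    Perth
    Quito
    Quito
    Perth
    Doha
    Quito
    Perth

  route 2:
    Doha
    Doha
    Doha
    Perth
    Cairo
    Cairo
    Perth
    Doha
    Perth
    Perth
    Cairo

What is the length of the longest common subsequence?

6

Taking Doha at route 1[2]=route 2[2]; then Doha at route 1[4]=route 2[3]; then Perth at route 1[5]=route 2[4]; then Perth at route 1[8]=route 2[7]; then Doha at route 1[9]=route 2[8]; then Perth at route 1[11]=route 2[10] gives a common subsequence of length 6. Since dp[11][11] = 6, nothing longer is possible.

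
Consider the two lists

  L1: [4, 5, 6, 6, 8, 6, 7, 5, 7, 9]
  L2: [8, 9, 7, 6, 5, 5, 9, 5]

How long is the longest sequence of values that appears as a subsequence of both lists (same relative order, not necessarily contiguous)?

Let dp[i][j] be the LCS length of the first i values of L1 and the first j values of L2. dp[i][j] = dp[i-1][j-1]+1 when the i-th and j-th values match, else max(dp[i-1][j], dp[i][j-1]).
    ·  8  9  7  6  5  5  9  5
 ·  0  0  0  0  0  0  0  0  0
 4  0  0  0  0  0  0  0  0  0
 5  0  0  0  0  0  1  1  1  1
 6  0  0  0  0  1  1  1  1  1
 6  0  0  0  0  1  1  1  1  1
 8  0  1  1  1  1  1  1  1  1
 6  0  1  1  1  2  2  2  2  2
 7  0  1  1  2  2  2  2  2  2
 5  0  1  1  2  2  3  3  3  3
 7  0  1  1  2  2  3  3  3  3
 9  0  1  2  2  2  3  3  4  4
dp[10][8] = 4. One LCS (by backtracking along matches): 8, 6, 5, 9.

4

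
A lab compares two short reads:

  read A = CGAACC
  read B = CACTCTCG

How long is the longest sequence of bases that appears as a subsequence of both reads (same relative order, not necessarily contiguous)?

Taking C (read A #1, read B #1), then A (read A #3, read B #2), then C (read A #5, read B #5), then C (read A #6, read B #7) gives a common subsequence of length 4. The LCS DP gives dp[6][8] = 4, so this is optimal.

4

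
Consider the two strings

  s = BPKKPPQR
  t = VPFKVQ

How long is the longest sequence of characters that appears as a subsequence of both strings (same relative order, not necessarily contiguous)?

3

Match P (s #2, t #2) → K (s #3, t #4) → Q (s #7, t #6) — 3 characters in the same relative order in both. The LCS DP gives dp[8][6] = 3, so this is optimal.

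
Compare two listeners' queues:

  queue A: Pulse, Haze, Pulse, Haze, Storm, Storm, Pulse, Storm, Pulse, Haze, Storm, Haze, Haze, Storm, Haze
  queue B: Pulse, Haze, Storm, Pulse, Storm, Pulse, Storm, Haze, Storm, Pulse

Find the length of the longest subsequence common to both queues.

Match Pulse at queue A[3]=queue B[1]; then Haze at queue A[4]=queue B[2]; then Storm at queue A[6]=queue B[3]; then Pulse at queue A[7]=queue B[4]; then Storm at queue A[8]=queue B[5]; then Pulse at queue A[9]=queue B[6]; then Storm at queue A[11]=queue B[7]; then Haze at queue A[13]=queue B[8]; then Storm at queue A[14]=queue B[9] — 9 songs in the same relative order in both, and the DP table's final entry dp[15][10] is also 9, so no common subsequence is longer.

9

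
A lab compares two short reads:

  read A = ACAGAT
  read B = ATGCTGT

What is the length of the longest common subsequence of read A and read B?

Let dp[i][j] be the LCS length of the first i bases of read A and the first j bases of read B. dp[i][j] = dp[i-1][j-1]+1 when the i-th and j-th bases match, else max(dp[i-1][j], dp[i][j-1]).
    ·  A  T  G  C  T  G  T
 ·  0  0  0  0  0  0  0  0
 A  0  1  1  1  1  1  1  1
 C  0  1  1  1  2  2  2  2
 A  0  1  1  1  2  2  2  2
 G  0  1  1  2  2  2  3  3
 A  0  1  1  2  2  2  3  3
 T  0  1  2  2  2  3  3  4
dp[6][7] = 4. One LCS (by backtracking along matches): ACGT.

4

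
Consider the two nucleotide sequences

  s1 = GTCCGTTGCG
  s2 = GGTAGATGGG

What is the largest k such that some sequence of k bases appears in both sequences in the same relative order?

Match G (s1 #1, s2 #2); then T (s1 #2, s2 #3); then G (s1 #5, s2 #5); then T (s1 #6, s2 #7); then G (s1 #8, s2 #9); then G (s1 #10, s2 #10) — 6 bases in the same relative order in both. dp[10][10] = 6 confirms this is the maximum.

6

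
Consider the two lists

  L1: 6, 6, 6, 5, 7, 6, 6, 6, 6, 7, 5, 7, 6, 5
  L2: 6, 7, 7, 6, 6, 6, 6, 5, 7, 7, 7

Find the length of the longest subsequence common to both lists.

8

Pick 6 [1,1], 7 [5,3], 6 [6,4], 6 [7,5], 6 [8,6], 6 [9,7], 7 [10,10], 7 [12,11]; all 8 values appear in both, in order. dp[14][11] = 8 confirms this is the maximum.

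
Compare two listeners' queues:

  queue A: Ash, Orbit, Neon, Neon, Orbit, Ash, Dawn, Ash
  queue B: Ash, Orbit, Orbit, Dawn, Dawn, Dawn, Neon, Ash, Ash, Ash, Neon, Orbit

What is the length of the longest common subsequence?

Pick Ash at queue A[1]=queue B[1]; then Orbit at queue A[2]=queue B[3]; then Neon at queue A[3]=queue B[7]; then Neon at queue A[4]=queue B[11]; then Orbit at queue A[5]=queue B[12]; all 5 songs appear in both, in order. dp[8][12] = 5 confirms this is the maximum.

5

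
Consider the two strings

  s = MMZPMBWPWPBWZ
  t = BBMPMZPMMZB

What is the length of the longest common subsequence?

Let dp[i][j] be the LCS length of the first i characters of s and the first j characters of t. dp[i][j] = dp[i-1][j-1]+1 when the i-th and j-th characters match, else max(dp[i-1][j], dp[i][j-1]).
    ·  B  B  M  P  M  Z  P  M  M  Z  B
 ·  0  0  0  0  0  0  0  0  0  0  0  0
 M  0  0  0  1  1  1  1  1  1  1  1  1
 M  0  0  0  1  1  2  2  2  2  2  2  2
 Z  0  0  0  1  1  2  3  3  3  3  3  3
 P  0  0  0  1  2  2  3  4  4  4  4  4
 M  0  0  0  1  2  3  3  4  5  5  5  5
 B  0  1  1  1  2  3  3  4  5  5  5  6
 W  0  1  1  1  2  3  3  4  5  5  5  6
 P  0  1  1  1  2  3  3  4  5  5  5  6
 W  0  1  1  1  2  3  3  4  5  5  5  6
 P  0  1  1  1  2  3  3  4  5  5  5  6
 B  0  1  2  2  2  3  3  4  5  5  5  6
 W  0  1  2  2  2  3  3  4  5  5  5  6
 Z  0  1  2  2  2  3  4  4  5  5  6  6
dp[13][11] = 6. One LCS (by backtracking along matches): MMZPMB.

6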